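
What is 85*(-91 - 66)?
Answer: -13345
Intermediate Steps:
85*(-91 - 66) = 85*(-157) = -13345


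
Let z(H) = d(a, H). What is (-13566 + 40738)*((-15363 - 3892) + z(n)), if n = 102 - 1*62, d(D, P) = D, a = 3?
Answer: -523115344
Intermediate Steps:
n = 40 (n = 102 - 62 = 40)
z(H) = 3
(-13566 + 40738)*((-15363 - 3892) + z(n)) = (-13566 + 40738)*((-15363 - 3892) + 3) = 27172*(-19255 + 3) = 27172*(-19252) = -523115344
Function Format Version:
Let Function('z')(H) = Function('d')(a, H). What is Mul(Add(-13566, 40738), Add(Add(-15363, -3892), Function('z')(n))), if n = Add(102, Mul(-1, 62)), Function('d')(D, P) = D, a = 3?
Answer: -523115344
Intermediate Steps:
n = 40 (n = Add(102, -62) = 40)
Function('z')(H) = 3
Mul(Add(-13566, 40738), Add(Add(-15363, -3892), Function('z')(n))) = Mul(Add(-13566, 40738), Add(Add(-15363, -3892), 3)) = Mul(27172, Add(-19255, 3)) = Mul(27172, -19252) = -523115344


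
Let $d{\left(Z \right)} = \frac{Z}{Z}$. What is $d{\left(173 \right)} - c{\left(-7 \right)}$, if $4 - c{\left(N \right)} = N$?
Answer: $-10$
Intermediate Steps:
$d{\left(Z \right)} = 1$
$c{\left(N \right)} = 4 - N$
$d{\left(173 \right)} - c{\left(-7 \right)} = 1 - \left(4 - -7\right) = 1 - \left(4 + 7\right) = 1 - 11 = -10$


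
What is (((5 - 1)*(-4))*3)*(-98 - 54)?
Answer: 7296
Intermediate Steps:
(((5 - 1)*(-4))*3)*(-98 - 54) = ((4*(-4))*3)*(-152) = -16*3*(-152) = -48*(-152) = 7296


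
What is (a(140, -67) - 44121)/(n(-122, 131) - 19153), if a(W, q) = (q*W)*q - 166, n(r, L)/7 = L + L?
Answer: -584173/17319 ≈ -33.730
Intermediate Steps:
n(r, L) = 14*L (n(r, L) = 7*(L + L) = 7*(2*L) = 14*L)
a(W, q) = -166 + W*q**2 (a(W, q) = (W*q)*q - 166 = W*q**2 - 166 = -166 + W*q**2)
(a(140, -67) - 44121)/(n(-122, 131) - 19153) = ((-166 + 140*(-67)**2) - 44121)/(14*131 - 19153) = ((-166 + 140*4489) - 44121)/(1834 - 19153) = ((-166 + 628460) - 44121)/(-17319) = (628294 - 44121)*(-1/17319) = 584173*(-1/17319) = -584173/17319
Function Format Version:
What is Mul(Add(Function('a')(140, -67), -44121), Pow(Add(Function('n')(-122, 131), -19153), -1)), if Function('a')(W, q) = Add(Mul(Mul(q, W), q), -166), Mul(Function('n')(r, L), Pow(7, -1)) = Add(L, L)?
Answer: Rational(-584173, 17319) ≈ -33.730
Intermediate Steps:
Function('n')(r, L) = Mul(14, L) (Function('n')(r, L) = Mul(7, Add(L, L)) = Mul(7, Mul(2, L)) = Mul(14, L))
Function('a')(W, q) = Add(-166, Mul(W, Pow(q, 2))) (Function('a')(W, q) = Add(Mul(Mul(W, q), q), -166) = Add(Mul(W, Pow(q, 2)), -166) = Add(-166, Mul(W, Pow(q, 2))))
Mul(Add(Function('a')(140, -67), -44121), Pow(Add(Function('n')(-122, 131), -19153), -1)) = Mul(Add(Add(-166, Mul(140, Pow(-67, 2))), -44121), Pow(Add(Mul(14, 131), -19153), -1)) = Mul(Add(Add(-166, Mul(140, 4489)), -44121), Pow(Add(1834, -19153), -1)) = Mul(Add(Add(-166, 628460), -44121), Pow(-17319, -1)) = Mul(Add(628294, -44121), Rational(-1, 17319)) = Mul(584173, Rational(-1, 17319)) = Rational(-584173, 17319)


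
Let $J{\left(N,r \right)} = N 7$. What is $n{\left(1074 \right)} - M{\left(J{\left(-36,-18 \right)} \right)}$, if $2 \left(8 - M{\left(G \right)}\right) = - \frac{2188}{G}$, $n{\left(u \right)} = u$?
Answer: $\frac{134863}{126} \approx 1070.3$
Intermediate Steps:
$J{\left(N,r \right)} = 7 N$
$M{\left(G \right)} = 8 + \frac{1094}{G}$ ($M{\left(G \right)} = 8 - \frac{\left(-2188\right) \frac{1}{G}}{2} = 8 + \frac{1094}{G}$)
$n{\left(1074 \right)} - M{\left(J{\left(-36,-18 \right)} \right)} = 1074 - \left(8 + \frac{1094}{7 \left(-36\right)}\right) = 1074 - \left(8 + \frac{1094}{-252}\right) = 1074 - \left(8 + 1094 \left(- \frac{1}{252}\right)\right) = 1074 - \left(8 - \frac{547}{126}\right) = 1074 - \frac{461}{126} = \frac{134863}{126}$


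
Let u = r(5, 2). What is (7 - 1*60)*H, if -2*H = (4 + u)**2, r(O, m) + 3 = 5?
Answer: 954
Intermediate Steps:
r(O, m) = 2 (r(O, m) = -3 + 5 = 2)
u = 2
H = -18 (H = -(4 + 2)**2/2 = -1/2*6**2 = -1/2*36 = -18)
(7 - 1*60)*H = (7 - 1*60)*(-18) = (7 - 60)*(-18) = -53*(-18) = 954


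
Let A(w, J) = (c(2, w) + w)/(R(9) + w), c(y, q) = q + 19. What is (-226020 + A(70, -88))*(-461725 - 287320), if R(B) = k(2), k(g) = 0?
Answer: 2370164292969/14 ≈ 1.6930e+11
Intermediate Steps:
c(y, q) = 19 + q
R(B) = 0
A(w, J) = (19 + 2*w)/w (A(w, J) = ((19 + w) + w)/(0 + w) = (19 + 2*w)/w)
(-226020 + A(70, -88))*(-461725 - 287320) = (-226020 + (2 + 19/70))*(-461725 - 287320) = (-226020 + (2 + 19*(1/70)))*(-749045) = (-226020 + (2 + 19/70))*(-749045) = (-226020 + 159/70)*(-749045) = -15821241/70*(-749045) = 2370164292969/14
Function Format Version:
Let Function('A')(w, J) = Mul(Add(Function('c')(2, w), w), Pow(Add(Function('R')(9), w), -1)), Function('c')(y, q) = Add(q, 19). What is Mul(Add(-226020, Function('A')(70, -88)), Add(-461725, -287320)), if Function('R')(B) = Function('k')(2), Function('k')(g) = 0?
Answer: Rational(2370164292969, 14) ≈ 1.6930e+11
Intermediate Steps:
Function('c')(y, q) = Add(19, q)
Function('R')(B) = 0
Function('A')(w, J) = Mul(Pow(w, -1), Add(19, Mul(2, w))) (Function('A')(w, J) = Mul(Add(Add(19, w), w), Pow(Add(0, w), -1)) = Mul(Add(19, Mul(2, w)), Pow(w, -1)) = Mul(Pow(w, -1), Add(19, Mul(2, w))))
Mul(Add(-226020, Function('A')(70, -88)), Add(-461725, -287320)) = Mul(Add(-226020, Add(2, Mul(19, Pow(70, -1)))), Add(-461725, -287320)) = Mul(Add(-226020, Add(2, Mul(19, Rational(1, 70)))), -749045) = Mul(Add(-226020, Add(2, Rational(19, 70))), -749045) = Mul(Add(-226020, Rational(159, 70)), -749045) = Mul(Rational(-15821241, 70), -749045) = Rational(2370164292969, 14)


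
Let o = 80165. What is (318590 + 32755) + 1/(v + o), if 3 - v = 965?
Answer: 27827578036/79203 ≈ 3.5135e+5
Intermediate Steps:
v = -962 (v = 3 - 1*965 = 3 - 965 = -962)
(318590 + 32755) + 1/(v + o) = (318590 + 32755) + 1/(-962 + 80165) = 351345 + 1/79203 = 27827578036/79203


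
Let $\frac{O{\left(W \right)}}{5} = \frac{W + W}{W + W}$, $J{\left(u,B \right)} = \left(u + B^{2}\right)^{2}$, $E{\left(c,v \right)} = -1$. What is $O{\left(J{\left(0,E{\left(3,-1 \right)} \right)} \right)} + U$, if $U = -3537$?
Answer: $-3532$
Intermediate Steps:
$O{\left(W \right)} = 5$ ($O{\left(W \right)} = 5 \frac{W + W}{W + W} = 5 \frac{2 W}{2 W} = 5 \cdot 2 W \frac{1}{2 W} = 5 \cdot 1 = 5$)
$O{\left(J{\left(0,E{\left(3,-1 \right)} \right)} \right)} + U = 5 - 3537 = -3532$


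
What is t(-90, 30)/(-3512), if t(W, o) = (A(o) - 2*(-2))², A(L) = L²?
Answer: -102152/439 ≈ -232.69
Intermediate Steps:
t(W, o) = (4 + o²)² (t(W, o) = (o² - 2*(-2))² = (o² + 4)² = (4 + o²)²)
t(-90, 30)/(-3512) = (4 + 30²)²/(-3512) = (4 + 900)²*(-1/3512) = 904²*(-1/3512) = 817216*(-1/3512) = -102152/439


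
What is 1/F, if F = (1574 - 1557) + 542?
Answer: 1/559 ≈ 0.0017889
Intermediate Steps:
F = 559 (F = 17 + 542 = 559)
1/F = 1/559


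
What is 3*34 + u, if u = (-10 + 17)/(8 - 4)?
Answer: 415/4 ≈ 103.75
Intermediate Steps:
u = 7/4 ≈ 1.7500
3*34 + u = 3*34 + 7/4 = 102 + 7/4 = 415/4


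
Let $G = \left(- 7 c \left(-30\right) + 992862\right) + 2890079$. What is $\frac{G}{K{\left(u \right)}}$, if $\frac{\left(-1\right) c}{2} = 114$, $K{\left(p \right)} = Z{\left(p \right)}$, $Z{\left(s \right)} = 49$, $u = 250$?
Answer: $\frac{3835061}{49} \approx 78267.0$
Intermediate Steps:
$K{\left(p \right)} = 49$
$c = -228$ ($c = \left(-2\right) 114 = -228$)
$G = 3835061$ ($G = \left(\left(-7\right) \left(-228\right) \left(-30\right) + 992862\right) + 2890079 = \left(1596 \left(-30\right) + 992862\right) + 2890079 = \left(-47880 + 992862\right) + 2890079 = 944982 + 2890079 = 3835061$)
$\frac{G}{K{\left(u \right)}} = \frac{3835061}{49}$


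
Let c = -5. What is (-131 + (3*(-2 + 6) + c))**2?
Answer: 15376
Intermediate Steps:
(-131 + (3*(-2 + 6) + c))**2 = (-131 + (3*(-2 + 6) - 5))**2 = (-131 + (3*4 - 5))**2 = (-131 + (12 - 5))**2 = (-131 + 7)**2 = (-124)**2 = 15376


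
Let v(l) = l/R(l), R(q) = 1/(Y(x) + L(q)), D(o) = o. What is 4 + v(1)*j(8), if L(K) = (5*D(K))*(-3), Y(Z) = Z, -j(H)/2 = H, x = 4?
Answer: 180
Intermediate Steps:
j(H) = -2*H
L(K) = -15*K (L(K) = (5*K)*(-3) = -15*K)
R(q) = 1/(4 - 15*q)
v(l) = l*(4 - 15*l) (v(l) = l/((-1/(-4 + 15*l))) = l*(4 - 15*l))
4 + v(1)*j(8) = 4 + (1*(4 - 15*1))*(-2*8) = 4 + (1*(4 - 15))*(-16) = 4 + (1*(-11))*(-16) = 4 - 11*(-16) = 4 + 176 = 180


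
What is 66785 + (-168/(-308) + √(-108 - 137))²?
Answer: 8051376/121 + 84*I*√5/11 ≈ 66540.0 + 17.075*I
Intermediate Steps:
66785 + (-168/(-308) + √(-108 - 137))² = 66785 + (-168*(-1/308) + √(-245))² = 66785 + (6/11 + 7*I*√5)²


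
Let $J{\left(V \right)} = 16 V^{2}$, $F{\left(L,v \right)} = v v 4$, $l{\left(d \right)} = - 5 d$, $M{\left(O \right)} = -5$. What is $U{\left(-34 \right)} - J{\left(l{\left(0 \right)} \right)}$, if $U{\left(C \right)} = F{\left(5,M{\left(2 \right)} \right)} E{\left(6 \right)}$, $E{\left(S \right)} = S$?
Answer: $600$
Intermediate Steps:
$F{\left(L,v \right)} = 4 v^{2}$ ($F{\left(L,v \right)} = v^{2} \cdot 4 = 4 v^{2}$)
$U{\left(C \right)} = 600$ ($U{\left(C \right)} = 4 \left(-5\right)^{2} \cdot 6 = 4 \cdot 25 \cdot 6 = 100 \cdot 6 = 600$)
$U{\left(-34 \right)} - J{\left(l{\left(0 \right)} \right)} = 600 - 16 \left(\left(-5\right) 0\right)^{2} = 600 - 16 \cdot 0^{2} = 600 - 16 \cdot 0 = 600 - 0 = 600 + 0 = 600$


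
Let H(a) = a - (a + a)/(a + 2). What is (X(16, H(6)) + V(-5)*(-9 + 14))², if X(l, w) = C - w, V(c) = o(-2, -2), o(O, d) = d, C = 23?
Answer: 289/4 ≈ 72.250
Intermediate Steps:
V(c) = -2
H(a) = a - 2*a/(2 + a)
X(l, w) = 23 - w
(X(16, H(6)) + V(-5)*(-9 + 14))² = ((23 - 6²/(2 + 6)) - 2*(-9 + 14))² = ((23 - 36/8) - 2*5)² = ((23 - 36/8) - 10)² = ((23 - 1*9/2) - 10)² = ((23 - 9/2) - 10)² = (37/2 - 10)² = (17/2)² = 289/4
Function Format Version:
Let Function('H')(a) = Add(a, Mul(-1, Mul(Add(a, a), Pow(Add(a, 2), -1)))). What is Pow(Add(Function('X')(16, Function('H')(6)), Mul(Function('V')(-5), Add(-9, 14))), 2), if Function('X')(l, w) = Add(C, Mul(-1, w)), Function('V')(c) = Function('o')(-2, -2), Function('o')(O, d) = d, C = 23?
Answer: Rational(289, 4) ≈ 72.250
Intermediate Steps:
Function('V')(c) = -2
Function('H')(a) = Add(a, Mul(-2, a, Pow(Add(2, a), -1))) (Function('H')(a) = Add(a, Mul(-1, Mul(Mul(2, a), Pow(Add(2, a), -1)))) = Add(a, Mul(-1, Mul(2, a, Pow(Add(2, a), -1)))) = Add(a, Mul(-2, a, Pow(Add(2, a), -1))))
Function('X')(l, w) = Add(23, Mul(-1, w))
Pow(Add(Function('X')(16, Function('H')(6)), Mul(Function('V')(-5), Add(-9, 14))), 2) = Pow(Add(Add(23, Mul(-1, Mul(Pow(6, 2), Pow(Add(2, 6), -1)))), Mul(-2, Add(-9, 14))), 2) = Pow(Add(Add(23, Mul(-1, Mul(36, Pow(8, -1)))), Mul(-2, 5)), 2) = Pow(Add(Add(23, Mul(-1, Mul(36, Rational(1, 8)))), -10), 2) = Pow(Add(Add(23, Mul(-1, Rational(9, 2))), -10), 2) = Pow(Add(Add(23, Rational(-9, 2)), -10), 2) = Pow(Add(Rational(37, 2), -10), 2) = Pow(Rational(17, 2), 2) = Rational(289, 4)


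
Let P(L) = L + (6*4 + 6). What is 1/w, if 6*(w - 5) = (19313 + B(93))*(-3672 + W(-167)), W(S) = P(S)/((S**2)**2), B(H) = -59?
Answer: -777796321/9165118614552836 ≈ -8.4865e-8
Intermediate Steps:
P(L) = 30 + L (P(L) = L + (24 + 6) = L + 30 = 30 + L)
W(S) = (30 + S)/S**4 (W(S) = (30 + S)/((S**2)**2) = (30 + S)/(S**4) = (30 + S)/S**4)
w = -9165118614552836/777796321 (w = 5 + ((19313 - 59)*(-3672 + (30 - 167)/(-167)**4))/6 = 5 + (19254*(-3672 + (1/777796321)*(-137)))/6 = 5 + (19254*(-3672 - 137/777796321))/6 = 5 + (19254*(-2856068090849/777796321))/6 = 5 + (1/6)*(-54990735021206646/777796321) = 5 - 9165122503534441/777796321 = -9165118614552836/777796321 ≈ -1.1783e+7)
1/w = 1/(-9165118614552836/777796321) = -777796321/9165118614552836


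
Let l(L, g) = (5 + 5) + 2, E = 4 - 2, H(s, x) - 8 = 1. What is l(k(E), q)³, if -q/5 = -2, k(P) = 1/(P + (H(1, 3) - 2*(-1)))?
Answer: 1728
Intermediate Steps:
H(s, x) = 9 (H(s, x) = 8 + 1 = 9)
E = 2
k(P) = 1/(11 + P) (k(P) = 1/(P + (9 - 2*(-1))) = 1/(P + (9 + 2)) = 1/(P + 11) = 1/(11 + P))
q = 10 (q = -5*(-2) = 10)
l(L, g) = 12 (l(L, g) = 10 + 2 = 12)
l(k(E), q)³ = 12³ = 1728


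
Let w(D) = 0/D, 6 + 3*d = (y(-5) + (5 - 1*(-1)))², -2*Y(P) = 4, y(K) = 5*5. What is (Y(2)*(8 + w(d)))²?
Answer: 256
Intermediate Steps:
y(K) = 25
Y(P) = -2 (Y(P) = -½*4 = -2)
d = 955/3 (d = -2 + (25 + (5 - 1*(-1)))²/3 = -2 + (25 + (5 + 1))²/3 = -2 + (25 + 6)²/3 = -2 + (⅓)*31² = -2 + (⅓)*961 = -2 + 961/3 = 955/3 ≈ 318.33)
w(D) = 0
(Y(2)*(8 + w(d)))² = (-2*(8 + 0))² = (-2*8)² = (-16)² = 256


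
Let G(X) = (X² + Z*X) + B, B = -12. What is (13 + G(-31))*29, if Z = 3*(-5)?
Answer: 41383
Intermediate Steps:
Z = -15
G(X) = -12 + X² - 15*X (G(X) = (X² - 15*X) - 12 = -12 + X² - 15*X)
(13 + G(-31))*29 = (13 + (-12 + (-31)² - 15*(-31)))*29 = (13 + (-12 + 961 + 465))*29 = (13 + 1414)*29 = 1427*29 = 41383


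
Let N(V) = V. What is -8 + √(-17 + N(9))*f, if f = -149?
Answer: -8 - 298*I*√2 ≈ -8.0 - 421.44*I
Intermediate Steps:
-8 + √(-17 + N(9))*f = -8 + √(-17 + 9)*(-149) = -8 + √(-8)*(-149) = -8 + (2*I*√2)*(-149) = -8 - 298*I*√2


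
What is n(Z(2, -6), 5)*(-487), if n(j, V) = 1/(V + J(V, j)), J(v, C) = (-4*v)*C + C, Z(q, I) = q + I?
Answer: -487/81 ≈ -6.0123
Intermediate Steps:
Z(q, I) = I + q
J(v, C) = C - 4*C*v (J(v, C) = -4*C*v + C = C - 4*C*v)
n(j, V) = 1/(V + j*(1 - 4*V))
n(Z(2, -6), 5)*(-487) = -487/(5 - (-6 + 2)*(-1 + 4*5)) = -487/(5 - 1*(-4)*(-1 + 20)) = -487/(5 - 1*(-4)*19) = -487/(5 + 76) = -487/81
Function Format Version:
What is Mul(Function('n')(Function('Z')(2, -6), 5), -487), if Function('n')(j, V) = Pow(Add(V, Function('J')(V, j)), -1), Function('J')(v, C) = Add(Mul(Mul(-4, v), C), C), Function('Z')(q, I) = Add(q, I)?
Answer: Rational(-487, 81) ≈ -6.0123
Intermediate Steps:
Function('Z')(q, I) = Add(I, q)
Function('J')(v, C) = Add(C, Mul(-4, C, v)) (Function('J')(v, C) = Add(Mul(-4, C, v), C) = Add(C, Mul(-4, C, v)))
Function('n')(j, V) = Pow(Add(V, Mul(j, Add(1, Mul(-4, V)))), -1)
Mul(Function('n')(Function('Z')(2, -6), 5), -487) = Mul(Pow(Add(5, Mul(-1, Add(-6, 2), Add(-1, Mul(4, 5)))), -1), -487) = Mul(Pow(Add(5, Mul(-1, -4, Add(-1, 20))), -1), -487) = Mul(Pow(Add(5, Mul(-1, -4, 19)), -1), -487) = Mul(Pow(Add(5, 76), -1), -487) = Mul(Pow(81, -1), -487) = Mul(Rational(1, 81), -487) = Rational(-487, 81)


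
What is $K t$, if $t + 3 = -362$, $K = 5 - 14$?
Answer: $3285$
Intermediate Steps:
$K = -9$
$t = -365$ ($t = -3 - 362 = -365$)
$K t = \left(-9\right) \left(-365\right) = 3285$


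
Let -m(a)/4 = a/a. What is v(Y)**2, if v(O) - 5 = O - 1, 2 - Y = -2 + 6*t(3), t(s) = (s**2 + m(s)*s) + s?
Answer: 64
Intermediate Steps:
m(a) = -4 (m(a) = -4*a/a = -4*1 = -4)
t(s) = s**2 - 3*s (t(s) = (s**2 - 4*s) + s = s**2 - 3*s)
Y = 4 (Y = 2 - (-2 + 6*(3*(-3 + 3))) = 2 - (-2 + 6*(3*0)) = 2 - (-2 + 6*0) = 2 - (-2 + 0) = 2 - 1*(-2) = 2 + 2 = 4)
v(O) = 4 + O (v(O) = 5 + (O - 1) = 5 + (-1 + O) = 4 + O)
v(Y)**2 = (4 + 4)**2 = 8**2 = 64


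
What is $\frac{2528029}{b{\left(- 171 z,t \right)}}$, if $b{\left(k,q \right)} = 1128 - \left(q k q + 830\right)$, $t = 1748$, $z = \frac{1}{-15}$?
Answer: $- \frac{12640145}{174162238} \approx -0.072577$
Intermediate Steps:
$z = - \frac{1}{15} \approx -0.066667$
$b{\left(k,q \right)} = 298 - k q^{2}$ ($b{\left(k,q \right)} = 1128 - \left(k q q + 830\right) = 1128 - \left(k q^{2} + 830\right) = 1128 - \left(830 + k q^{2}\right) = 298 - k q^{2}$)
$\frac{2528029}{b{\left(- 171 z,t \right)}} = \frac{2528029}{298 - \left(-171\right) \left(- \frac{1}{15}\right) 1748^{2}} = \frac{2528029}{298 - \frac{57}{5} \cdot 3055504} = \frac{2528029}{298 - \frac{174163728}{5}} = \frac{2528029}{- \frac{174162238}{5}} = 2528029 \left(- \frac{5}{174162238}\right) = - \frac{12640145}{174162238}$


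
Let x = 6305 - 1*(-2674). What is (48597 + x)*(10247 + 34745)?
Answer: 2590459392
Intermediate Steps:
x = 8979 (x = 6305 + 2674 = 8979)
(48597 + x)*(10247 + 34745) = (48597 + 8979)*(10247 + 34745) = 57576*44992 = 2590459392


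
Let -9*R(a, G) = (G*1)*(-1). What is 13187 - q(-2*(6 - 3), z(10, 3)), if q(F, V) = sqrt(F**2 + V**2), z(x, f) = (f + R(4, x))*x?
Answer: 13187 - 2*sqrt(34954)/9 ≈ 13145.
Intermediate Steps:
R(a, G) = G/9 (R(a, G) = -G*1*(-1)/9 = -G*(-1)/9 = -(-1)*G/9 = G/9)
z(x, f) = x*(f + x/9) (z(x, f) = (f + x/9)*x = x*(f + x/9))
13187 - q(-2*(6 - 3), z(10, 3)) = 13187 - sqrt((-2*(6 - 3))**2 + ((1/9)*10*(10 + 9*3))**2) = 13187 - sqrt((-2*3)**2 + ((1/9)*10*(10 + 27))**2) = 13187 - sqrt((-6)**2 + ((1/9)*10*37)**2) = 13187 - sqrt(36 + (370/9)**2) = 13187 - sqrt(36 + 136900/81) = 13187 - sqrt(139816/81) = 13187 - 2*sqrt(34954)/9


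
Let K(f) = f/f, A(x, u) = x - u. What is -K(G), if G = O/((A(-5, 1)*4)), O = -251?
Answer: -1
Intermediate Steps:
G = 251/24 (G = -251*1/(4*(-5 - 1*1)) = -251*1/(4*(-5 - 1)) = -251/((-6*4)) = -251/(-24) = -251*(-1/24) = 251/24 ≈ 10.458)
K(f) = 1
-K(G) = -1*1 = -1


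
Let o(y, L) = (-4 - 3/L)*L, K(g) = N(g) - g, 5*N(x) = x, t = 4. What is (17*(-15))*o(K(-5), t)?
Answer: 4845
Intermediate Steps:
N(x) = x/5
K(g) = -4*g/5 (K(g) = g/5 - g = -4*g/5)
o(y, L) = L*(-4 - 3/L)
(17*(-15))*o(K(-5), t) = (17*(-15))*(-3 - 4*4) = -255*(-3 - 16) = -255*(-19) = 4845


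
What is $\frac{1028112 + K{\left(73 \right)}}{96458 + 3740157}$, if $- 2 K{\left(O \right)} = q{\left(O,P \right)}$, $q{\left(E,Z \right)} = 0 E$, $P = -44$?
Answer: $\frac{1028112}{3836615} \approx 0.26797$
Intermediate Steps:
$q{\left(E,Z \right)} = 0$
$K{\left(O \right)} = 0$ ($K{\left(O \right)} = \left(- \frac{1}{2}\right) 0 = 0$)
$\frac{1028112 + K{\left(73 \right)}}{96458 + 3740157} = \frac{1028112 + 0}{96458 + 3740157} = \frac{1028112}{3836615}$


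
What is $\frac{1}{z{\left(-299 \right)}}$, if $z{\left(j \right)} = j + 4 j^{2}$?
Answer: $\frac{1}{357305} \approx 2.7987 \cdot 10^{-6}$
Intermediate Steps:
$\frac{1}{z{\left(-299 \right)}} = \frac{1}{\left(-299\right) \left(1 + 4 \left(-299\right)\right)} = \frac{1}{\left(-299\right) \left(1 - 1196\right)} = \frac{1}{\left(-299\right) \left(-1195\right)} = \frac{1}{357305}$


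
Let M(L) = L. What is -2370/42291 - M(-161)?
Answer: 2268827/14097 ≈ 160.94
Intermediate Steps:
-2370/42291 - M(-161) = -2370/42291 - 1*(-161) = -2370*1/42291 + 161 = -790/14097 + 161 = 2268827/14097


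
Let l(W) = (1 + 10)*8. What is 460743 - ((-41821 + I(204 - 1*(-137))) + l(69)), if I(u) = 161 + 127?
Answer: 502188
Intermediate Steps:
I(u) = 288
l(W) = 88 (l(W) = 11*8 = 88)
460743 - ((-41821 + I(204 - 1*(-137))) + l(69)) = 460743 - ((-41821 + 288) + 88) = 460743 - (-41533 + 88) = 460743 - 1*(-41445) = 460743 + 41445 = 502188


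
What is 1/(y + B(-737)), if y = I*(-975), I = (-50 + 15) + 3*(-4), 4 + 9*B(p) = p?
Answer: 3/137228 ≈ 2.1861e-5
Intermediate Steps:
B(p) = -4/9 + p/9
I = -47 (I = -35 - 12 = -47)
y = 45825 (y = -47*(-975) = 45825)
1/(y + B(-737)) = 1/(45825 + (-4/9 + (⅑)*(-737))) = 1/(45825 + (-4/9 - 737/9)) = 1/(45825 - 247/3) = 1/(137228/3) = 3/137228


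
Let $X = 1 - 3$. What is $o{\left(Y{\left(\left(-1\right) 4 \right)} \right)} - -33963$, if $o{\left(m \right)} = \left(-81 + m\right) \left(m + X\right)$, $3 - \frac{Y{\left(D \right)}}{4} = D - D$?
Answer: $33273$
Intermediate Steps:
$X = -2$ ($X = 1 - 3 = -2$)
$Y{\left(D \right)} = 12$ ($Y{\left(D \right)} = 12 - 4 \left(D - D\right) = 12 - 0 = 12 + 0 = 12$)
$o{\left(m \right)} = \left(-81 + m\right) \left(-2 + m\right)$ ($o{\left(m \right)} = \left(-81 + m\right) \left(m - 2\right) = \left(-81 + m\right) \left(-2 + m\right)$)
$o{\left(Y{\left(\left(-1\right) 4 \right)} \right)} - -33963 = \left(162 + 12^{2} - 996\right) - -33963 = \left(162 + 144 - 996\right) + 33963 = -690 + 33963 = 33273$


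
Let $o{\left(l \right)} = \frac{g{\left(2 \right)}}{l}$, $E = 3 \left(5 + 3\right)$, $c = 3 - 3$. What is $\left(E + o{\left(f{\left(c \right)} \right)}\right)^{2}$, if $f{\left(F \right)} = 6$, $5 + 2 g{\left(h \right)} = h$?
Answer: $\frac{9025}{16} \approx 564.06$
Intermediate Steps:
$g{\left(h \right)} = - \frac{5}{2} + \frac{h}{2}$
$c = 0$
$E = 24$ ($E = 3 \cdot 8 = 24$)
$o{\left(l \right)} = - \frac{3}{2 l}$ ($o{\left(l \right)} = \frac{- \frac{5}{2} + \frac{1}{2} \cdot 2}{l} = \frac{- \frac{5}{2} + 1}{l} = - \frac{3}{2 l}$)
$\left(E + o{\left(f{\left(c \right)} \right)}\right)^{2} = \left(24 - \frac{3}{2 \cdot 6}\right)^{2} = \left(24 - \frac{1}{4}\right)^{2} = \left(\frac{95}{4}\right)^{2} = \frac{9025}{16}$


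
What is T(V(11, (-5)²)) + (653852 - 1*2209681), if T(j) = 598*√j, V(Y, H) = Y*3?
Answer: -1555829 + 598*√33 ≈ -1.5524e+6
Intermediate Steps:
V(Y, H) = 3*Y
T(V(11, (-5)²)) + (653852 - 1*2209681) = 598*√(3*11) + (653852 - 1*2209681) = 598*√33 + (653852 - 2209681) = 598*√33 - 1555829 = -1555829 + 598*√33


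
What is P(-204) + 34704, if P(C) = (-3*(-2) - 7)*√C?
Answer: 34704 - 2*I*√51 ≈ 34704.0 - 14.283*I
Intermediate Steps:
P(C) = -√C (P(C) = (6 - 7)*√C = -√C)
P(-204) + 34704 = -√(-204) + 34704 = -2*I*√51 + 34704 = 34704 - 2*I*√51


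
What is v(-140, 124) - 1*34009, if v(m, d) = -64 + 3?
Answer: -34070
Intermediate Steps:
v(m, d) = -61
v(-140, 124) - 1*34009 = -61 - 1*34009 = -61 - 34009 = -34070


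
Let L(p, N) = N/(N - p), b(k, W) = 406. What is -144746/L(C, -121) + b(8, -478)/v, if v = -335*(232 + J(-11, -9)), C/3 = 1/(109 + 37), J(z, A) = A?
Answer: -95529660092783/659869265 ≈ -1.4477e+5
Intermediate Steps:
C = 3/146 (C = 3/(109 + 37) = 3/146 ≈ 0.020548)
v = -74705 (v = -335*(232 - 9) = -335*223 = -74705)
-144746/L(C, -121) + b(8, -478)/v = -144746/((-121/(-121 - 1*3/146))) + 406/(-74705) = -144746/((-121/(-121 - 3/146))) + 406*(-1/74705) = -144746/((-121/(-17669/146))) - 406/74705 = -144746/((-121*(-146/17669))) - 406/74705 = -144746/17666/17669 - 406/74705 = -144746*17669/17666 - 406/74705 = -1278758537/8833 - 406/74705 = -95529660092783/659869265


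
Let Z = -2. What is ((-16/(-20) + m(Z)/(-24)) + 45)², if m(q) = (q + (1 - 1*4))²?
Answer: 28847641/14400 ≈ 2003.3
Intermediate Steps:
m(q) = (-3 + q)² (m(q) = (q + (1 - 4))² = (q - 3)² = (-3 + q)²)
((-16/(-20) + m(Z)/(-24)) + 45)² = ((-16/(-20) + (-3 - 2)²/(-24)) + 45)² = ((-16*(-1/20) + (-5)²*(-1/24)) + 45)² = ((⅘ + 25*(-1/24)) + 45)² = ((⅘ - 25/24) + 45)² = (-29/120 + 45)² = (5371/120)² = 28847641/14400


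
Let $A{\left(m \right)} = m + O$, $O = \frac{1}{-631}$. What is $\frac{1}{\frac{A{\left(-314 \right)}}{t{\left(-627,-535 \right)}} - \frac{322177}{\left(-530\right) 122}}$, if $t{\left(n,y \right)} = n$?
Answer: $\frac{8527296140}{46758850283} \approx 0.18237$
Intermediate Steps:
$O = - \frac{1}{631} \approx -0.0015848$
$A{\left(m \right)} = - \frac{1}{631} + m$ ($A{\left(m \right)} = m - \frac{1}{631} = - \frac{1}{631} + m$)
$\frac{1}{\frac{A{\left(-314 \right)}}{t{\left(-627,-535 \right)}} - \frac{322177}{\left(-530\right) 122}} = \frac{1}{\frac{- \frac{1}{631} - 314}{-627} - \frac{322177}{\left(-530\right) 122}} = \frac{1}{\left(- \frac{198135}{631}\right) \left(- \frac{1}{627}\right) - \frac{322177}{-64660}} = \frac{1}{\frac{66045}{131879} - - \frac{322177}{64660}} = \frac{1}{\frac{66045}{131879} + \frac{322177}{64660}} = \frac{1}{\frac{46758850283}{8527296140}} = \frac{8527296140}{46758850283}$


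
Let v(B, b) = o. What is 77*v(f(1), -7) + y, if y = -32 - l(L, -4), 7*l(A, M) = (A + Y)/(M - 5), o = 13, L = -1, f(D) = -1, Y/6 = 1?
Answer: 61052/63 ≈ 969.08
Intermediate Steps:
Y = 6 (Y = 6*1 = 6)
v(B, b) = 13
l(A, M) = (6 + A)/(7*(-5 + M)) (l(A, M) = ((A + 6)/(M - 5))/7 = ((6 + A)/(-5 + M))/7 = (6 + A)/(7*(-5 + M)))
y = -2011/63 (y = -32 - (6 - 1)/(7*(-5 - 4)) = -32 - 5/(7*(-9)) = -32 - (-1)*5/(7*9) = -32 - 1*(-5/63) = -32 + 5/63 = -2011/63 ≈ -31.921)
77*v(f(1), -7) + y = 77*13 - 2011/63 = 1001 - 2011/63 = 61052/63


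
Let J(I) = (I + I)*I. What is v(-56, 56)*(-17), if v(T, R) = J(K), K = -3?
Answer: -306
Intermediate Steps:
J(I) = 2*I**2 (J(I) = (2*I)*I = 2*I**2)
v(T, R) = 18 (v(T, R) = 2*(-3)**2 = 2*9 = 18)
v(-56, 56)*(-17) = 18*(-17) = -306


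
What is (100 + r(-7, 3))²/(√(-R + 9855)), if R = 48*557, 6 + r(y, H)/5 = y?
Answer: -1225*I*√16881/16881 ≈ -9.4284*I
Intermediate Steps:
r(y, H) = -30 + 5*y
R = 26736
(100 + r(-7, 3))²/(√(-R + 9855)) = (100 + (-30 + 5*(-7)))²/(√(-1*26736 + 9855)) = (100 + (-30 - 35))²/(√(-26736 + 9855)) = (100 - 65)²/(√(-16881)) = 35²/((I*√16881)) = 1225*(-I*√16881/16881) = -1225*I*√16881/16881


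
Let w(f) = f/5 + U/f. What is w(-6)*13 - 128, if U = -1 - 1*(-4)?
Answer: -1501/10 ≈ -150.10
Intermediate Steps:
U = 3 (U = -1 + 4 = 3)
w(f) = 3/f + f/5 (w(f) = f/5 + 3/f = 3/f + f/5)
w(-6)*13 - 128 = (3/(-6) + (1/5)*(-6))*13 - 128 = (3*(-1/6) - 6/5)*13 - 128 = (-1/2 - 6/5)*13 - 128 = -17/10*13 - 128 = -221/10 - 128 = -1501/10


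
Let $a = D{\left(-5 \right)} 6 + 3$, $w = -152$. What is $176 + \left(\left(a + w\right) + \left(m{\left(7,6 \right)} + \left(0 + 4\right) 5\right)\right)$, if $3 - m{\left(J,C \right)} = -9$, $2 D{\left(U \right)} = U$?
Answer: $44$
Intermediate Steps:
$D{\left(U \right)} = \frac{U}{2}$
$m{\left(J,C \right)} = 12$ ($m{\left(J,C \right)} = 3 - -9 = 3 + 9 = 12$)
$a = -12$ ($a = \frac{1}{2} \left(-5\right) 6 + 3 = \left(- \frac{5}{2}\right) 6 + 3 = -15 + 3 = -12$)
$176 + \left(\left(a + w\right) + \left(m{\left(7,6 \right)} + \left(0 + 4\right) 5\right)\right) = 176 + \left(\left(-12 - 152\right) + \left(12 + \left(0 + 4\right) 5\right)\right) = 176 + \left(-164 + \left(12 + 4 \cdot 5\right)\right) = 176 + \left(-164 + \left(12 + 20\right)\right) = 176 + \left(-164 + 32\right) = 176 - 132 = 44$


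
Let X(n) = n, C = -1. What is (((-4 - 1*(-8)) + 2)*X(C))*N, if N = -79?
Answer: 474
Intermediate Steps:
(((-4 - 1*(-8)) + 2)*X(C))*N = (((-4 - 1*(-8)) + 2)*(-1))*(-79) = (((-4 + 8) + 2)*(-1))*(-79) = ((4 + 2)*(-1))*(-79) = (6*(-1))*(-79) = -6*(-79) = 474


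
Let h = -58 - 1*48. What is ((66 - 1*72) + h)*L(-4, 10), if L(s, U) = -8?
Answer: 896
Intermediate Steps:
h = -106 (h = -58 - 48 = -106)
((66 - 1*72) + h)*L(-4, 10) = ((66 - 1*72) - 106)*(-8) = ((66 - 72) - 106)*(-8) = (-6 - 106)*(-8) = -112*(-8) = 896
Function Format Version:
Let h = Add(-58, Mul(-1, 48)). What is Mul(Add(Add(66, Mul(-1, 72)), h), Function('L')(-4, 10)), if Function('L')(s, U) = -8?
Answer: 896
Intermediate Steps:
h = -106 (h = Add(-58, -48) = -106)
Mul(Add(Add(66, Mul(-1, 72)), h), Function('L')(-4, 10)) = Mul(Add(Add(66, Mul(-1, 72)), -106), -8) = Mul(Add(Add(66, -72), -106), -8) = Mul(Add(-6, -106), -8) = Mul(-112, -8) = 896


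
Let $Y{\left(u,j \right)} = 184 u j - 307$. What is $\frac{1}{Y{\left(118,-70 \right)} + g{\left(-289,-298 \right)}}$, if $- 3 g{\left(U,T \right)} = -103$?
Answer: $- \frac{3}{4560338} \approx -6.5785 \cdot 10^{-7}$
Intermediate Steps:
$Y{\left(u,j \right)} = -307 + 184 j u$ ($Y{\left(u,j \right)} = 184 j u - 307 = -307 + 184 j u$)
$g{\left(U,T \right)} = \frac{103}{3}$ ($g{\left(U,T \right)} = \left(- \frac{1}{3}\right) \left(-103\right) = \frac{103}{3}$)
$\frac{1}{Y{\left(118,-70 \right)} + g{\left(-289,-298 \right)}} = \frac{1}{\left(-307 + 184 \left(-70\right) 118\right) + \frac{103}{3}} = \frac{1}{\left(-307 - 1519840\right) + \frac{103}{3}} = \frac{1}{-1520147 + \frac{103}{3}} = \frac{1}{- \frac{4560338}{3}} = - \frac{3}{4560338}$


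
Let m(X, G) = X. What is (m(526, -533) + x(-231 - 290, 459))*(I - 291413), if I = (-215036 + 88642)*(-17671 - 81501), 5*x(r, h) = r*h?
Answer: -592902253009339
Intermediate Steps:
x(r, h) = h*r/5 (x(r, h) = (r*h)/5 = (h*r)/5 = h*r/5)
I = 12534745768 (I = -126394*(-99172) = 12534745768)
(m(526, -533) + x(-231 - 290, 459))*(I - 291413) = (526 + (⅕)*459*(-231 - 290))*(12534745768 - 291413) = (526 + (⅕)*459*(-521))*12534454355 = (526 - 239139/5)*12534454355 = -236509/5*12534454355 = -592902253009339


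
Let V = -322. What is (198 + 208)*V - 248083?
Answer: -378815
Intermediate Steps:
(198 + 208)*V - 248083 = (198 + 208)*(-322) - 248083 = 406*(-322) - 248083 = -130732 - 248083 = -378815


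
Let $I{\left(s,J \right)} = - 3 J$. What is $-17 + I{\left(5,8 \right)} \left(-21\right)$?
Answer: $487$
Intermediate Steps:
$-17 + I{\left(5,8 \right)} \left(-21\right) = -17 + \left(-3\right) 8 \left(-21\right) = -17 - -504 = -17 + 504 = 487$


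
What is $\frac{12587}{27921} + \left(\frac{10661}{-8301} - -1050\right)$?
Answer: $\frac{658990924}{628109} \approx 1049.2$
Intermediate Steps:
$\frac{12587}{27921} + \left(\frac{10661}{-8301} - -1050\right) = 12587 \cdot \frac{1}{27921} + \left(10661 \left(- \frac{1}{8301}\right) + 1050\right) = \frac{307}{681} + \left(- \frac{10661}{8301} + 1050\right) = \frac{307}{681} + \frac{8705389}{8301} = \frac{658990924}{628109}$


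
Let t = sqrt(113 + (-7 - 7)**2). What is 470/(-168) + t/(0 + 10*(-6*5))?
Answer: -235/84 - sqrt(309)/300 ≈ -2.8562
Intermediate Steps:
t = sqrt(309) (t = sqrt(113 + (-14)**2) = sqrt(113 + 196) = sqrt(309) ≈ 17.578)
470/(-168) + t/(0 + 10*(-6*5)) = 470/(-168) + sqrt(309)/(0 + 10*(-6*5)) = 470*(-1/168) + sqrt(309)/(0 + 10*(-30)) = -235/84 + sqrt(309)/(0 - 300) = -235/84 + sqrt(309)/(-300) = -235/84 + sqrt(309)*(-1/300) = -235/84 - sqrt(309)/300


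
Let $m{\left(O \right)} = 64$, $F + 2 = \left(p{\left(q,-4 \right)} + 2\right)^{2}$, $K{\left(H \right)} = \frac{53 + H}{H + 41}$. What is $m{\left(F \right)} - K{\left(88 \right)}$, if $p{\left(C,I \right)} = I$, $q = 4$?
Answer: $\frac{2705}{43} \approx 62.907$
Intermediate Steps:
$K{\left(H \right)} = \frac{53 + H}{41 + H}$
$F = 2$ ($F = -2 + \left(-4 + 2\right)^{2} = -2 + \left(-2\right)^{2} = -2 + 4 = 2$)
$m{\left(F \right)} - K{\left(88 \right)} = 64 - \frac{53 + 88}{41 + 88} = 64 - \frac{1}{129} \cdot 141 = 64 - \frac{47}{43} = \frac{2705}{43}$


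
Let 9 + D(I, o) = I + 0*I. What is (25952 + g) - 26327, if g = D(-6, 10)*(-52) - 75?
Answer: 330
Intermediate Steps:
D(I, o) = -9 + I (D(I, o) = -9 + (I + 0*I) = -9 + (I + 0) = -9 + I)
g = 705 (g = (-9 - 6)*(-52) - 75 = -15*(-52) - 75 = 780 - 75 = 705)
(25952 + g) - 26327 = (25952 + 705) - 26327 = 26657 - 26327 = 330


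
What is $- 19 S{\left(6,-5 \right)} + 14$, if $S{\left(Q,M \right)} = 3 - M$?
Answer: $-138$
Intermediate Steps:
$- 19 S{\left(6,-5 \right)} + 14 = - 19 \left(3 - -5\right) + 14 = - 19 \left(3 + 5\right) + 14 = \left(-19\right) 8 + 14 = -152 + 14 = -138$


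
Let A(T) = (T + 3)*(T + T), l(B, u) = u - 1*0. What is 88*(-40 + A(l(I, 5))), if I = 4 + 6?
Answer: 3520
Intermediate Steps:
I = 10
l(B, u) = u (l(B, u) = u + 0 = u)
A(T) = 2*T*(3 + T) (A(T) = (3 + T)*(2*T) = 2*T*(3 + T))
88*(-40 + A(l(I, 5))) = 88*(-40 + 2*5*(3 + 5)) = 88*(-40 + 2*5*8) = 88*(-40 + 80) = 88*40 = 3520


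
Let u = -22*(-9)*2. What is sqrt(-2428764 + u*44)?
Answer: 2*I*sqrt(602835) ≈ 1552.8*I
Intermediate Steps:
u = 396 (u = 198*2 = 396)
sqrt(-2428764 + u*44) = sqrt(-2428764 + 396*44) = sqrt(-2428764 + 17424) = sqrt(-2411340) = 2*I*sqrt(602835)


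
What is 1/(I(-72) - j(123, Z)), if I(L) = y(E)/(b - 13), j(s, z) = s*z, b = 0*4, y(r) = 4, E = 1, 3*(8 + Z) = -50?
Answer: 13/39438 ≈ 0.00032963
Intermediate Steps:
Z = -74/3 (Z = -8 + (⅓)*(-50) = -8 - 50/3 = -74/3 ≈ -24.667)
b = 0
I(L) = -4/13 (I(L) = 4/(0 - 13) = 4/(-13) = 4*(-1/13) = -4/13)
1/(I(-72) - j(123, Z)) = 1/(-4/13 - 123*(-74)/3) = 1/(-4/13 - 1*(-3034)) = 1/(-4/13 + 3034) = 1/(39438/13) = 13/39438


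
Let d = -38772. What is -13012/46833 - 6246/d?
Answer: -1308533/11208698 ≈ -0.11674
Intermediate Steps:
-13012/46833 - 6246/d = -13012/46833 - 6246/(-38772) = -13012*1/46833 - 6246*(-1/38772) = -13012/46833 + 347/2154 = -1308533/11208698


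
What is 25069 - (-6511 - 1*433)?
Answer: 32013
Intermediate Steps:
25069 - (-6511 - 1*433) = 25069 - (-6511 - 433) = 25069 - 1*(-6944) = 25069 + 6944 = 32013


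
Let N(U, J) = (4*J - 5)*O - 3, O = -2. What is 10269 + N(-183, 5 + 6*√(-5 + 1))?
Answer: 10236 - 96*I ≈ 10236.0 - 96.0*I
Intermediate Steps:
N(U, J) = 7 - 8*J (N(U, J) = (4*J - 5)*(-2) - 3 = (-5 + 4*J)*(-2) - 3 = (10 - 8*J) - 3 = 7 - 8*J)
10269 + N(-183, 5 + 6*√(-5 + 1)) = 10269 + (7 - 8*(5 + 6*√(-5 + 1))) = 10269 + (7 - 8*(5 + 6*√(-4))) = 10269 + (7 - 8*(5 + 6*(2*I))) = 10269 + (7 - 8*(5 + 12*I)) = 10269 + (7 + (-40 - 96*I)) = 10269 + (-33 - 96*I) = 10236 - 96*I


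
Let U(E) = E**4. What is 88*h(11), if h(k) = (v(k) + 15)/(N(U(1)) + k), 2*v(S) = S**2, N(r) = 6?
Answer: 6644/17 ≈ 390.82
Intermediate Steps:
v(S) = S**2/2
h(k) = (15 + k**2/2)/(6 + k) (h(k) = (k**2/2 + 15)/(6 + k) = (15 + k**2/2)/(6 + k))
88*h(11) = 88*((30 + 11**2)/(2*(6 + 11))) = 88*((1/2)*(30 + 121)/17) = 88*((1/2)*(1/17)*151) = 88*(151/34) = 6644/17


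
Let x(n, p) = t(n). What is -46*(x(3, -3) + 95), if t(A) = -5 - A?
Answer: -4002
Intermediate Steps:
x(n, p) = -5 - n
-46*(x(3, -3) + 95) = -46*((-5 - 1*3) + 95) = -46*((-5 - 3) + 95) = -46*(-8 + 95) = -46*87 = -4002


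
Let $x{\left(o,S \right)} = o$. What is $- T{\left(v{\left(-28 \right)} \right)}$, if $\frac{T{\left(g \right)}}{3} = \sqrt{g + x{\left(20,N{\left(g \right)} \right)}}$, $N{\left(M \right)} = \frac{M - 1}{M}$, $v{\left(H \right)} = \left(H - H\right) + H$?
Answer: $- 6 i \sqrt{2} \approx - 8.4853 i$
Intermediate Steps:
$v{\left(H \right)} = H$ ($v{\left(H \right)} = 0 + H = H$)
$N{\left(M \right)} = \frac{-1 + M}{M}$
$T{\left(g \right)} = 3 \sqrt{20 + g}$ ($T{\left(g \right)} = 3 \sqrt{g + 20} = 3 \sqrt{20 + g}$)
$- T{\left(v{\left(-28 \right)} \right)} = - 3 \sqrt{20 - 28} = - 3 \sqrt{-8} = - 3 \cdot 2 i \sqrt{2} = - 6 i \sqrt{2}$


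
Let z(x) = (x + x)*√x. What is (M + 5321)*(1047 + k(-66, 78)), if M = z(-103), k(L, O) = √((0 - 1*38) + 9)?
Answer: (1047 + I*√29)*(5321 - 206*I*√103) ≈ 5.5823e+6 - 2.1603e+6*I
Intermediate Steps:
k(L, O) = I*√29 (k(L, O) = √((0 - 38) + 9) = √(-38 + 9) = √(-29) = I*√29)
z(x) = 2*x^(3/2) (z(x) = (2*x)*√x = 2*x^(3/2))
M = -206*I*√103 (M = 2*(-103)^(3/2) = 2*(-103*I*√103) = -206*I*√103 ≈ -2090.7*I)
(M + 5321)*(1047 + k(-66, 78)) = (-206*I*√103 + 5321)*(1047 + I*√29) = (5321 - 206*I*√103)*(1047 + I*√29) = (1047 + I*√29)*(5321 - 206*I*√103)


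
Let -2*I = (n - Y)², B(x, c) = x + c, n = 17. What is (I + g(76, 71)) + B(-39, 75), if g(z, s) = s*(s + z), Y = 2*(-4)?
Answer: 20321/2 ≈ 10161.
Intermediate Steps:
Y = -8
B(x, c) = c + x
I = -625/2 (I = -(17 - 1*(-8))²/2 = -(17 + 8)²/2 = -½*25² = -½*625 = -625/2 ≈ -312.50)
(I + g(76, 71)) + B(-39, 75) = (-625/2 + 71*(71 + 76)) + (75 - 39) = (-625/2 + 71*147) + 36 = (-625/2 + 10437) + 36 = 20249/2 + 36 = 20321/2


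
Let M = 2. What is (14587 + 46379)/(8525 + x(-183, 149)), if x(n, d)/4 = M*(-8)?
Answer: 60966/8461 ≈ 7.2055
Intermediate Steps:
x(n, d) = -64 (x(n, d) = 4*(2*(-8)) = 4*(-16) = -64)
(14587 + 46379)/(8525 + x(-183, 149)) = (14587 + 46379)/(8525 - 64) = 60966/8461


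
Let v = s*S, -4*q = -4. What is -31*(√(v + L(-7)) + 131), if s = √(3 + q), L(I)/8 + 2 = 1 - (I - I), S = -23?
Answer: -4061 - 93*I*√6 ≈ -4061.0 - 227.8*I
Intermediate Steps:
L(I) = -8 (L(I) = -16 + 8*(1 - (I - I)) = -16 + 8*(1 - 1*0) = -16 + 8*(1 + 0) = -16 + 8*1 = -16 + 8 = -8)
q = 1 (q = -¼*(-4) = 1)
s = 2 (s = √(3 + 1) = √4 = 2)
v = -46 (v = 2*(-23) = -46)
-31*(√(v + L(-7)) + 131) = -31*(√(-46 - 8) + 131) = -31*(√(-54) + 131) = -31*(3*I*√6 + 131) = -31*(131 + 3*I*√6) = -4061 - 93*I*√6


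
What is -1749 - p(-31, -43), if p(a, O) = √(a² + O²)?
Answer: -1749 - √2810 ≈ -1802.0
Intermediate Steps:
p(a, O) = √(O² + a²)
-1749 - p(-31, -43) = -1749 - √((-43)² + (-31)²) = -1749 - √(1849 + 961) = -1749 - √2810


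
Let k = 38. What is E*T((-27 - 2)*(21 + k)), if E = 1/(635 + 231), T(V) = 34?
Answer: 17/433 ≈ 0.039261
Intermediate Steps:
E = 1/866 ≈ 0.0011547
E*T((-27 - 2)*(21 + k)) = (1/866)*34 = 17/433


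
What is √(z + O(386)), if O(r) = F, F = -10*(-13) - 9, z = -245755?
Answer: I*√245634 ≈ 495.61*I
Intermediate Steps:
F = 121 (F = 130 - 9 = 121)
O(r) = 121
√(z + O(386)) = √(-245755 + 121) = √(-245634) = I*√245634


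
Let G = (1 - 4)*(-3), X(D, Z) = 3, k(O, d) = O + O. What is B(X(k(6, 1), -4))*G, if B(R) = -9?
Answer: -81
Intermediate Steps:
k(O, d) = 2*O
G = 9 (G = -3*(-3) = 9)
B(X(k(6, 1), -4))*G = -9*9 = -81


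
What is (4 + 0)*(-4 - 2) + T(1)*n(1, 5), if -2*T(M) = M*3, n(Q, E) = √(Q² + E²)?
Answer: -24 - 3*√26/2 ≈ -31.649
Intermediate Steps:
n(Q, E) = √(E² + Q²)
T(M) = -3*M/2 (T(M) = -M*3/2 = -3*M/2)
(4 + 0)*(-4 - 2) + T(1)*n(1, 5) = (4 + 0)*(-4 - 2) + (-3/2*1)*√(5² + 1²) = 4*(-6) - 3*√(25 + 1)/2 = -24 - 3*√26/2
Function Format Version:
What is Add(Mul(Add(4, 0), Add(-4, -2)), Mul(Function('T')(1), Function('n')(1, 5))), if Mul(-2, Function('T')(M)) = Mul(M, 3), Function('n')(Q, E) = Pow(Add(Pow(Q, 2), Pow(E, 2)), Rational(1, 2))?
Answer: Add(-24, Mul(Rational(-3, 2), Pow(26, Rational(1, 2)))) ≈ -31.649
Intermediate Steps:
Function('n')(Q, E) = Pow(Add(Pow(E, 2), Pow(Q, 2)), Rational(1, 2))
Function('T')(M) = Mul(Rational(-3, 2), M) (Function('T')(M) = Mul(Rational(-1, 2), Mul(M, 3)) = Mul(Rational(-1, 2), Mul(3, M)) = Mul(Rational(-3, 2), M))
Add(Mul(Add(4, 0), Add(-4, -2)), Mul(Function('T')(1), Function('n')(1, 5))) = Add(Mul(Add(4, 0), Add(-4, -2)), Mul(Mul(Rational(-3, 2), 1), Pow(Add(Pow(5, 2), Pow(1, 2)), Rational(1, 2)))) = Add(Mul(4, -6), Mul(Rational(-3, 2), Pow(Add(25, 1), Rational(1, 2)))) = Add(-24, Mul(Rational(-3, 2), Pow(26, Rational(1, 2))))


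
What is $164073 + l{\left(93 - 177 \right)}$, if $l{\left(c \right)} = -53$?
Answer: $164020$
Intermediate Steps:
$164073 + l{\left(93 - 177 \right)} = 164073 - 53 = 164020$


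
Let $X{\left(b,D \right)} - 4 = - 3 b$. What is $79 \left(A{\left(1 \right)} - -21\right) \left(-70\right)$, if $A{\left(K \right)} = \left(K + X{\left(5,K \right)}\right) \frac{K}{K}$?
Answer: $-60830$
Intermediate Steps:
$X{\left(b,D \right)} = 4 - 3 b$
$A{\left(K \right)} = -11 + K$ ($A{\left(K \right)} = \left(K + \left(4 - 15\right)\right) \frac{K}{K} = \left(K + \left(4 - 15\right)\right) 1 = \left(K - 11\right) 1 = \left(-11 + K\right) 1 = -11 + K$)
$79 \left(A{\left(1 \right)} - -21\right) \left(-70\right) = 79 \left(\left(-11 + 1\right) - -21\right) \left(-70\right) = 79 \left(-10 + 21\right) \left(-70\right) = 79 \cdot 11 \left(-70\right) = 869 \left(-70\right) = -60830$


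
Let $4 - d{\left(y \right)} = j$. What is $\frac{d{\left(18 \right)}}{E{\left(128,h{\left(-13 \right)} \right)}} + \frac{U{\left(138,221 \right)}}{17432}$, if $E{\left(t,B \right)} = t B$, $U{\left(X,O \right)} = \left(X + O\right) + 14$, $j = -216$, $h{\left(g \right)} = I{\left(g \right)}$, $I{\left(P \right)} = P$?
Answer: $- \frac{100449}{906464} \approx -0.11081$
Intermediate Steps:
$h{\left(g \right)} = g$
$U{\left(X,O \right)} = 14 + O + X$ ($U{\left(X,O \right)} = \left(O + X\right) + 14 = 14 + O + X$)
$E{\left(t,B \right)} = B t$
$d{\left(y \right)} = 220$ ($d{\left(y \right)} = 4 - -216 = 4 + 216 = 220$)
$\frac{d{\left(18 \right)}}{E{\left(128,h{\left(-13 \right)} \right)}} + \frac{U{\left(138,221 \right)}}{17432} = \frac{220}{\left(-13\right) 128} + \frac{14 + 221 + 138}{17432} = \frac{220}{-1664} + 373 \cdot \frac{1}{17432} = 220 \left(- \frac{1}{1664}\right) + \frac{373}{17432} = - \frac{55}{416} + \frac{373}{17432} = - \frac{100449}{906464}$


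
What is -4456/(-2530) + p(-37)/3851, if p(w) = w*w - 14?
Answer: 10294103/4871515 ≈ 2.1131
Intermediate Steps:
p(w) = -14 + w² (p(w) = w² - 14 = -14 + w²)
-4456/(-2530) + p(-37)/3851 = -4456/(-2530) + (-14 + (-37)²)/3851 = -4456*(-1/2530) + (-14 + 1369)*(1/3851) = 2228/1265 + 1355*(1/3851) = 2228/1265 + 1355/3851 = 10294103/4871515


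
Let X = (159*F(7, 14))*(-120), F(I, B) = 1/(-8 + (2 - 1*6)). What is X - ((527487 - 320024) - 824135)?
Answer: 618262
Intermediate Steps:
F(I, B) = -1/12 (F(I, B) = 1/(-8 + (2 - 6)) = 1/(-8 - 4) = 1/(-12) = -1/12)
X = 1590 (X = (159*(-1/12))*(-120) = -53/4*(-120) = 1590)
X - ((527487 - 320024) - 824135) = 1590 - ((527487 - 320024) - 824135) = 1590 - (207463 - 824135) = 1590 - 1*(-616672) = 1590 + 616672 = 618262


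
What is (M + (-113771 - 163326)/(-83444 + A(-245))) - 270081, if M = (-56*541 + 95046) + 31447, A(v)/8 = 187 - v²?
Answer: -97748265735/562148 ≈ -1.7388e+5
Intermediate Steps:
A(v) = 1496 - 8*v² (A(v) = 8*(187 - v²) = 1496 - 8*v²)
M = 96197 (M = (-30296 + 95046) + 31447 = 64750 + 31447 = 96197)
(M + (-113771 - 163326)/(-83444 + A(-245))) - 270081 = (96197 + (-113771 - 163326)/(-83444 + (1496 - 8*(-245)²))) - 270081 = (96197 - 277097/(-83444 + (1496 - 8*60025))) - 270081 = (96197 - 277097/(-83444 + (1496 - 480200))) - 270081 = (96197 - 277097/(-83444 - 478704)) - 270081 = (96197 - 277097/(-562148)) - 270081 = (96197 - 277097*(-1/562148)) - 270081 = (96197 + 277097/562148) - 270081 = 54077228253/562148 - 270081 = -97748265735/562148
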